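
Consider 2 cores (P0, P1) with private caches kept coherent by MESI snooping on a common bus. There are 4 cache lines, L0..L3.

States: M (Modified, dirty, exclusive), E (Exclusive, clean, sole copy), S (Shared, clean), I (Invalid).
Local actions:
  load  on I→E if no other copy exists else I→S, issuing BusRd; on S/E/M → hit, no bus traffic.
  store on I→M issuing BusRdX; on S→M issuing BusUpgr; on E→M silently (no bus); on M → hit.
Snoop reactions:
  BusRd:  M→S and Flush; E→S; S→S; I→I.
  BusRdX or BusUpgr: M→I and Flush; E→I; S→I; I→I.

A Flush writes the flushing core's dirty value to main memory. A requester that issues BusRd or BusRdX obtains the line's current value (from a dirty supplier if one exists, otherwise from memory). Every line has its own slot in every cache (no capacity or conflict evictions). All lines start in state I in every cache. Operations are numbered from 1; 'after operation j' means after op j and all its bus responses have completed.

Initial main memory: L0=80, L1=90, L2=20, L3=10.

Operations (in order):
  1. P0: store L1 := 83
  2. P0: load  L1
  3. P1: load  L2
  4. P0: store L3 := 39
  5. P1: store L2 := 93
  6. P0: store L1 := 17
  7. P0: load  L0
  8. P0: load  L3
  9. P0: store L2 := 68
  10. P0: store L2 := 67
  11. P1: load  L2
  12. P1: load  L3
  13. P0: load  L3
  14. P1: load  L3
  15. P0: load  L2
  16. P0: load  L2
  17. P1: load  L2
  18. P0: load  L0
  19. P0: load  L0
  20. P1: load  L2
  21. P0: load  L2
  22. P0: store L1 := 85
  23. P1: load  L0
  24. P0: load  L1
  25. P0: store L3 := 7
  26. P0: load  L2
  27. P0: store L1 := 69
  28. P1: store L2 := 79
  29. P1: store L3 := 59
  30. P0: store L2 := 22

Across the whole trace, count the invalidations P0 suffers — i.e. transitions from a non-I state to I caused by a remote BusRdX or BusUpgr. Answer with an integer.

step 1: P0: store L1 := 83  ⟶  MI  (L1)  txn=BusRdX  M[L1]=90
step 2: P0: load  L1  ⟶  MI  (L1)  txn=∅  M[L1]=90
step 3: P1: load  L2  ⟶  IE  (L2)  txn=BusRd  M[L2]=20
step 4: P0: store L3 := 39  ⟶  MI  (L3)  txn=BusRdX  M[L3]=10
step 5: P1: store L2 := 93  ⟶  IM  (L2)  txn=∅  M[L2]=20
step 6: P0: store L1 := 17  ⟶  MI  (L1)  txn=∅  M[L1]=90
step 7: P0: load  L0  ⟶  EI  (L0)  txn=BusRd  M[L0]=80
step 8: P0: load  L3  ⟶  MI  (L3)  txn=∅  M[L3]=10
step 9: P0: store L2 := 68  ⟶  MI  (L2)  txn=BusRdX+Flush  M[L2]=93
step 10: P0: store L2 := 67  ⟶  MI  (L2)  txn=∅  M[L2]=93
step 11: P1: load  L2  ⟶  SS  (L2)  txn=BusRd+Flush  M[L2]=67
step 12: P1: load  L3  ⟶  SS  (L3)  txn=BusRd+Flush  M[L3]=39
step 13: P0: load  L3  ⟶  SS  (L3)  txn=∅  M[L3]=39
step 14: P1: load  L3  ⟶  SS  (L3)  txn=∅  M[L3]=39
step 15: P0: load  L2  ⟶  SS  (L2)  txn=∅  M[L2]=67
step 16: P0: load  L2  ⟶  SS  (L2)  txn=∅  M[L2]=67
step 17: P1: load  L2  ⟶  SS  (L2)  txn=∅  M[L2]=67
step 18: P0: load  L0  ⟶  EI  (L0)  txn=∅  M[L0]=80
step 19: P0: load  L0  ⟶  EI  (L0)  txn=∅  M[L0]=80
step 20: P1: load  L2  ⟶  SS  (L2)  txn=∅  M[L2]=67
step 21: P0: load  L2  ⟶  SS  (L2)  txn=∅  M[L2]=67
step 22: P0: store L1 := 85  ⟶  MI  (L1)  txn=∅  M[L1]=90
step 23: P1: load  L0  ⟶  SS  (L0)  txn=BusRd  M[L0]=80
step 24: P0: load  L1  ⟶  MI  (L1)  txn=∅  M[L1]=90
step 25: P0: store L3 := 7  ⟶  MI  (L3)  txn=BusUpgr  M[L3]=39
step 26: P0: load  L2  ⟶  SS  (L2)  txn=∅  M[L2]=67
step 27: P0: store L1 := 69  ⟶  MI  (L1)  txn=∅  M[L1]=90
step 28: P1: store L2 := 79  ⟶  IM  (L2)  txn=BusUpgr  M[L2]=67
step 29: P1: store L3 := 59  ⟶  IM  (L3)  txn=BusRdX+Flush  M[L3]=7
step 30: P0: store L2 := 22  ⟶  MI  (L2)  txn=BusRdX+Flush  M[L2]=79

invalidations = 2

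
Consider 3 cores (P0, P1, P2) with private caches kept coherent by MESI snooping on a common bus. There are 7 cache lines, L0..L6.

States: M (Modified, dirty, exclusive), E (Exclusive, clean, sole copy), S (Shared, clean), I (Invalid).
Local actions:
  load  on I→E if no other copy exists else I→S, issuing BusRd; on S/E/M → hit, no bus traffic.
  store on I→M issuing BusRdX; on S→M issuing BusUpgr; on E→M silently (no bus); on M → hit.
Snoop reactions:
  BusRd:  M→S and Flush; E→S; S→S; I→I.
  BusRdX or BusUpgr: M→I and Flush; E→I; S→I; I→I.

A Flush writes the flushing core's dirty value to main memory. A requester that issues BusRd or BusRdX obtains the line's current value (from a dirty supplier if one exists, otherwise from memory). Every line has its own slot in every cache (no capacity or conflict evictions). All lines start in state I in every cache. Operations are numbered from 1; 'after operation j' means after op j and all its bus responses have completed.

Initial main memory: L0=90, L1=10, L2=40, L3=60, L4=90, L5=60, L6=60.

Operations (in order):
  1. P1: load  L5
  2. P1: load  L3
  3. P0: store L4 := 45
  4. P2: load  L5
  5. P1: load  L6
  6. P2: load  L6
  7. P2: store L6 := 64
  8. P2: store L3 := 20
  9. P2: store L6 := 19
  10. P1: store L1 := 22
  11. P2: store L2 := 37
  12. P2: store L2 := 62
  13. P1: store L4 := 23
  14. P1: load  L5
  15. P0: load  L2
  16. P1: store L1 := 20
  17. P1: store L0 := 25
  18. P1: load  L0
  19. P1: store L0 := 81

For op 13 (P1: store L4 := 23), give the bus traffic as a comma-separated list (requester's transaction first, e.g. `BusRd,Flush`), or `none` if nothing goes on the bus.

bus = BusRdX,Flush

  op1 P1: load  L5 → I/E/I on L5; bus BusRd; mem=60
  op2 P1: load  L3 → I/E/I on L3; bus BusRd; mem=60
  op3 P0: store L4 := 45 → M/I/I on L4; bus BusRdX; mem=90
  op4 P2: load  L5 → I/S/S on L5; bus BusRd; mem=60
  op5 P1: load  L6 → I/E/I on L6; bus BusRd; mem=60
  op6 P2: load  L6 → I/S/S on L6; bus BusRd; mem=60
  op7 P2: store L6 := 64 → I/I/M on L6; bus BusUpgr; mem=60
  op8 P2: store L3 := 20 → I/I/M on L3; bus BusRdX; mem=60
  op9 P2: store L6 := 19 → I/I/M on L6; bus (none); mem=60
  op10 P1: store L1 := 22 → I/M/I on L1; bus BusRdX; mem=10
  op11 P2: store L2 := 37 → I/I/M on L2; bus BusRdX; mem=40
  op12 P2: store L2 := 62 → I/I/M on L2; bus (none); mem=40
  op13 P1: store L4 := 23 → I/M/I on L4; bus BusRdX Flush; mem=45
  op14 P1: load  L5 → I/S/S on L5; bus (none); mem=60
  op15 P0: load  L2 → S/I/S on L2; bus BusRd Flush; mem=62
  op16 P1: store L1 := 20 → I/M/I on L1; bus (none); mem=10
  op17 P1: store L0 := 25 → I/M/I on L0; bus BusRdX; mem=90
  op18 P1: load  L0 → I/M/I on L0; bus (none); mem=90
  op19 P1: store L0 := 81 → I/M/I on L0; bus (none); mem=90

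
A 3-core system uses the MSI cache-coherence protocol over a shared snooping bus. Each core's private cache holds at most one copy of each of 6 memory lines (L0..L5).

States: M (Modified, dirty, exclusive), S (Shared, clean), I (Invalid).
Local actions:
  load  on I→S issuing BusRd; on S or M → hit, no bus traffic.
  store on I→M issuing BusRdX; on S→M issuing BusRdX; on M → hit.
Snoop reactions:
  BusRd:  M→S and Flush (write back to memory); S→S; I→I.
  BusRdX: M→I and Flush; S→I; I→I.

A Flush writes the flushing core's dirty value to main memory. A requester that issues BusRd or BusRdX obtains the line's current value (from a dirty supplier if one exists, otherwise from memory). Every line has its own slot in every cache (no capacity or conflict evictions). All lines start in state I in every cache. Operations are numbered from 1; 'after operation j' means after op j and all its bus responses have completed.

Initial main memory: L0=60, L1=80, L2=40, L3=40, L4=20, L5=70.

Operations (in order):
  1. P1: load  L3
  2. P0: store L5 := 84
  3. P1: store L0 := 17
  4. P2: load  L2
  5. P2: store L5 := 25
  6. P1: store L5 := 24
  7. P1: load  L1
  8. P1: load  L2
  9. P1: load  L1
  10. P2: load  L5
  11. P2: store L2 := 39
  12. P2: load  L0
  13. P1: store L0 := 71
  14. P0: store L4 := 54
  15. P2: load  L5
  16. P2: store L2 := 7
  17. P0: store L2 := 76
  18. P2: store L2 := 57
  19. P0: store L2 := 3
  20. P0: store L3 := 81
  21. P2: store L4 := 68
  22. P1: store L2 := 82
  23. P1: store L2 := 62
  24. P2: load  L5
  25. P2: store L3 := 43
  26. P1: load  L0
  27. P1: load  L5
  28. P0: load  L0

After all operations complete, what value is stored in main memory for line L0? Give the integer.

  op1 P1: load  L3 → I/S/I on L3; bus BusRd; mem=40
  op2 P0: store L5 := 84 → M/I/I on L5; bus BusRdX; mem=70
  op3 P1: store L0 := 17 → I/M/I on L0; bus BusRdX; mem=60
  op4 P2: load  L2 → I/I/S on L2; bus BusRd; mem=40
  op5 P2: store L5 := 25 → I/I/M on L5; bus BusRdX Flush; mem=84
  op6 P1: store L5 := 24 → I/M/I on L5; bus BusRdX Flush; mem=25
  op7 P1: load  L1 → I/S/I on L1; bus BusRd; mem=80
  op8 P1: load  L2 → I/S/S on L2; bus BusRd; mem=40
  op9 P1: load  L1 → I/S/I on L1; bus (none); mem=80
  op10 P2: load  L5 → I/S/S on L5; bus BusRd Flush; mem=24
  op11 P2: store L2 := 39 → I/I/M on L2; bus BusRdX; mem=40
  op12 P2: load  L0 → I/S/S on L0; bus BusRd Flush; mem=17
  op13 P1: store L0 := 71 → I/M/I on L0; bus BusRdX; mem=17
  op14 P0: store L4 := 54 → M/I/I on L4; bus BusRdX; mem=20
  op15 P2: load  L5 → I/S/S on L5; bus (none); mem=24
  op16 P2: store L2 := 7 → I/I/M on L2; bus (none); mem=40
  op17 P0: store L2 := 76 → M/I/I on L2; bus BusRdX Flush; mem=7
  op18 P2: store L2 := 57 → I/I/M on L2; bus BusRdX Flush; mem=76
  op19 P0: store L2 := 3 → M/I/I on L2; bus BusRdX Flush; mem=57
  op20 P0: store L3 := 81 → M/I/I on L3; bus BusRdX; mem=40
  op21 P2: store L4 := 68 → I/I/M on L4; bus BusRdX Flush; mem=54
  op22 P1: store L2 := 82 → I/M/I on L2; bus BusRdX Flush; mem=3
  op23 P1: store L2 := 62 → I/M/I on L2; bus (none); mem=3
  op24 P2: load  L5 → I/S/S on L5; bus (none); mem=24
  op25 P2: store L3 := 43 → I/I/M on L3; bus BusRdX Flush; mem=81
  op26 P1: load  L0 → I/M/I on L0; bus (none); mem=17
  op27 P1: load  L5 → I/S/S on L5; bus (none); mem=24
  op28 P0: load  L0 → S/S/I on L0; bus BusRd Flush; mem=71

memory[L0] = 71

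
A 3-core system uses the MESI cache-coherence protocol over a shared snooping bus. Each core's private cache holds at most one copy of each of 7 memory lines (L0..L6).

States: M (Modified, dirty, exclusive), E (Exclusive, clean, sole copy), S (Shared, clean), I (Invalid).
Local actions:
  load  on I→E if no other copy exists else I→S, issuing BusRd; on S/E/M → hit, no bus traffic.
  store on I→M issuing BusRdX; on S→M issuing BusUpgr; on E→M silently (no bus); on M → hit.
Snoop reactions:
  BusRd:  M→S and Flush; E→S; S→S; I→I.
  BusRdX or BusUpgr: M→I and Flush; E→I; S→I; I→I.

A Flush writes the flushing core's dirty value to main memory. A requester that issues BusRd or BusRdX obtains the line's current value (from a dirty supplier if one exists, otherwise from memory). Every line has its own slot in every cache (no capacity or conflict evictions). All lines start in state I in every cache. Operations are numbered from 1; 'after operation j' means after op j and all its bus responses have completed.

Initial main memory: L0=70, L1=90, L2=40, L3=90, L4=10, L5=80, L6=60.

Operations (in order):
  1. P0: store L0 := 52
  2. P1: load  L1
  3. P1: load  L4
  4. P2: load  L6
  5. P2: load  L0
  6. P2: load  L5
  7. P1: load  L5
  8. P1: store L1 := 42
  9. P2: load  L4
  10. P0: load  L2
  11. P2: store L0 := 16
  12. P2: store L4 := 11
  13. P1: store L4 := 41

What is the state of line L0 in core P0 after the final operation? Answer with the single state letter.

state = I

step 1: P0: store L0 := 52  ⟶  MII  (L0)  txn=BusRdX  M[L0]=70
step 2: P1: load  L1  ⟶  IEI  (L1)  txn=BusRd  M[L1]=90
step 3: P1: load  L4  ⟶  IEI  (L4)  txn=BusRd  M[L4]=10
step 4: P2: load  L6  ⟶  IIE  (L6)  txn=BusRd  M[L6]=60
step 5: P2: load  L0  ⟶  SIS  (L0)  txn=BusRd+Flush  M[L0]=52
step 6: P2: load  L5  ⟶  IIE  (L5)  txn=BusRd  M[L5]=80
step 7: P1: load  L5  ⟶  ISS  (L5)  txn=BusRd  M[L5]=80
step 8: P1: store L1 := 42  ⟶  IMI  (L1)  txn=∅  M[L1]=90
step 9: P2: load  L4  ⟶  ISS  (L4)  txn=BusRd  M[L4]=10
step 10: P0: load  L2  ⟶  EII  (L2)  txn=BusRd  M[L2]=40
step 11: P2: store L0 := 16  ⟶  IIM  (L0)  txn=BusUpgr  M[L0]=52
step 12: P2: store L4 := 11  ⟶  IIM  (L4)  txn=BusUpgr  M[L4]=10
step 13: P1: store L4 := 41  ⟶  IMI  (L4)  txn=BusRdX+Flush  M[L4]=11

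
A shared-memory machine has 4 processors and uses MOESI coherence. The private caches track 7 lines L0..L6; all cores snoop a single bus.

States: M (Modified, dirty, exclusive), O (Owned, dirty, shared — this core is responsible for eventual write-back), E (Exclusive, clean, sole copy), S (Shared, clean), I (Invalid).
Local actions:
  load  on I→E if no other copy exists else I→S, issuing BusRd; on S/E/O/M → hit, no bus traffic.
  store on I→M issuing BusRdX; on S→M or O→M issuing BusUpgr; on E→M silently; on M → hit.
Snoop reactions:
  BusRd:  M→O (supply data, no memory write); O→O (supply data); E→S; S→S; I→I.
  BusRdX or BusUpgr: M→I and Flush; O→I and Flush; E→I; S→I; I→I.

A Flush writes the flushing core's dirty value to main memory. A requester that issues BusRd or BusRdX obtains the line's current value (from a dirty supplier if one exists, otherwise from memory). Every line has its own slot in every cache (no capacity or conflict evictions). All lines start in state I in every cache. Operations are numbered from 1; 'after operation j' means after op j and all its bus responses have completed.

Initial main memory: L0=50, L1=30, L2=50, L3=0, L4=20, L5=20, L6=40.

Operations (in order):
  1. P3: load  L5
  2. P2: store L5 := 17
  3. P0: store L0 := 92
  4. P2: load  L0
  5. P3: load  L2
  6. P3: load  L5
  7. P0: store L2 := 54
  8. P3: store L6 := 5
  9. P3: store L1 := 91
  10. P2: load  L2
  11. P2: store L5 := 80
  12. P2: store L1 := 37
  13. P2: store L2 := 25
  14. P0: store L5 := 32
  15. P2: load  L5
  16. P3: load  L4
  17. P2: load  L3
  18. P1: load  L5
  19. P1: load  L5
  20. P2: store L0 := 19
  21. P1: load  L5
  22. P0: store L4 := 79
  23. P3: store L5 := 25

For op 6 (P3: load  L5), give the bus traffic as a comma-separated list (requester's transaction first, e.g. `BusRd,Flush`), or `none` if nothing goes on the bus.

[1] P3: load  L5 | P0:I, P1:I, P2:I, P3:E(20) | bus: BusRd
[2] P2: store L5 := 17 | P0:I, P1:I, P2:M(17), P3:I | bus: BusRdX
[3] P0: store L0 := 92 | P0:M(92), P1:I, P2:I, P3:I | bus: BusRdX
[4] P2: load  L0 | P0:O(92), P1:I, P2:S(92), P3:I | bus: BusRd
[5] P3: load  L2 | P0:I, P1:I, P2:I, P3:E(50) | bus: BusRd
[6] P3: load  L5 | P0:I, P1:I, P2:O(17), P3:S(17) | bus: BusRd
[7] P0: store L2 := 54 | P0:M(54), P1:I, P2:I, P3:I | bus: BusRdX
[8] P3: store L6 := 5 | P0:I, P1:I, P2:I, P3:M(5) | bus: BusRdX
[9] P3: store L1 := 91 | P0:I, P1:I, P2:I, P3:M(91) | bus: BusRdX
[10] P2: load  L2 | P0:O(54), P1:I, P2:S(54), P3:I | bus: BusRd
[11] P2: store L5 := 80 | P0:I, P1:I, P2:M(80), P3:I | bus: BusUpgr
[12] P2: store L1 := 37 | P0:I, P1:I, P2:M(37), P3:I | bus: BusRdX,Flush
[13] P2: store L2 := 25 | P0:I, P1:I, P2:M(25), P3:I | bus: BusUpgr,Flush
[14] P0: store L5 := 32 | P0:M(32), P1:I, P2:I, P3:I | bus: BusRdX,Flush
[15] P2: load  L5 | P0:O(32), P1:I, P2:S(32), P3:I | bus: BusRd
[16] P3: load  L4 | P0:I, P1:I, P2:I, P3:E(20) | bus: BusRd
[17] P2: load  L3 | P0:I, P1:I, P2:E(0), P3:I | bus: BusRd
[18] P1: load  L5 | P0:O(32), P1:S(32), P2:S(32), P3:I | bus: BusRd
[19] P1: load  L5 | P0:O(32), P1:S(32), P2:S(32), P3:I | bus: none
[20] P2: store L0 := 19 | P0:I, P1:I, P2:M(19), P3:I | bus: BusUpgr,Flush
[21] P1: load  L5 | P0:O(32), P1:S(32), P2:S(32), P3:I | bus: none
[22] P0: store L4 := 79 | P0:M(79), P1:I, P2:I, P3:I | bus: BusRdX
[23] P3: store L5 := 25 | P0:I, P1:I, P2:I, P3:M(25) | bus: BusRdX,Flush

bus = BusRd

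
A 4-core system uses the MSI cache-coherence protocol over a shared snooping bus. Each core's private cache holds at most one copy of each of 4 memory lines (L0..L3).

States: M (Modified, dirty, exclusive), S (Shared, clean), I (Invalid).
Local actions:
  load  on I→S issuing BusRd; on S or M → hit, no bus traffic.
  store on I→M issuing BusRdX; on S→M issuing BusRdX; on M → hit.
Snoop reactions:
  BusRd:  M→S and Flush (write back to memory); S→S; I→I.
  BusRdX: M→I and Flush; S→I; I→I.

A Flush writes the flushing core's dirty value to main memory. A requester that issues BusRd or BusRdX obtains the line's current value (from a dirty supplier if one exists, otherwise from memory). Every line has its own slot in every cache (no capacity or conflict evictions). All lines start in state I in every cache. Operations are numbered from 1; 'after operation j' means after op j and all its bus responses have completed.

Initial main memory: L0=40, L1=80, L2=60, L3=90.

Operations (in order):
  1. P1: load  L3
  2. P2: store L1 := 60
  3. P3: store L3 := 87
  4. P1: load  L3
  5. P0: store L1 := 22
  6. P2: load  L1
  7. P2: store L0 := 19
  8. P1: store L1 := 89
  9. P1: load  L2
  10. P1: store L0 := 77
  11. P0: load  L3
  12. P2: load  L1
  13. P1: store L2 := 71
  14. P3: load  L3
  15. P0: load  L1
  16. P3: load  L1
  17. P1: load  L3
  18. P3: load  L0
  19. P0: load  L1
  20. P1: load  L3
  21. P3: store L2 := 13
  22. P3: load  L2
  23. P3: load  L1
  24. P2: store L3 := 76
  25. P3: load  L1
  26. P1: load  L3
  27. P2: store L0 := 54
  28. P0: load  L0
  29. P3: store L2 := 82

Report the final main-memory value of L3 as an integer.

memory[L3] = 76

[1] P1: load  L3 | P0:I, P1:S(90), P2:I, P3:I | bus: BusRd
[2] P2: store L1 := 60 | P0:I, P1:I, P2:M(60), P3:I | bus: BusRdX
[3] P3: store L3 := 87 | P0:I, P1:I, P2:I, P3:M(87) | bus: BusRdX
[4] P1: load  L3 | P0:I, P1:S(87), P2:I, P3:S(87) | bus: BusRd,Flush
[5] P0: store L1 := 22 | P0:M(22), P1:I, P2:I, P3:I | bus: BusRdX,Flush
[6] P2: load  L1 | P0:S(22), P1:I, P2:S(22), P3:I | bus: BusRd,Flush
[7] P2: store L0 := 19 | P0:I, P1:I, P2:M(19), P3:I | bus: BusRdX
[8] P1: store L1 := 89 | P0:I, P1:M(89), P2:I, P3:I | bus: BusRdX
[9] P1: load  L2 | P0:I, P1:S(60), P2:I, P3:I | bus: BusRd
[10] P1: store L0 := 77 | P0:I, P1:M(77), P2:I, P3:I | bus: BusRdX,Flush
[11] P0: load  L3 | P0:S(87), P1:S(87), P2:I, P3:S(87) | bus: BusRd
[12] P2: load  L1 | P0:I, P1:S(89), P2:S(89), P3:I | bus: BusRd,Flush
[13] P1: store L2 := 71 | P0:I, P1:M(71), P2:I, P3:I | bus: BusRdX
[14] P3: load  L3 | P0:S(87), P1:S(87), P2:I, P3:S(87) | bus: none
[15] P0: load  L1 | P0:S(89), P1:S(89), P2:S(89), P3:I | bus: BusRd
[16] P3: load  L1 | P0:S(89), P1:S(89), P2:S(89), P3:S(89) | bus: BusRd
[17] P1: load  L3 | P0:S(87), P1:S(87), P2:I, P3:S(87) | bus: none
[18] P3: load  L0 | P0:I, P1:S(77), P2:I, P3:S(77) | bus: BusRd,Flush
[19] P0: load  L1 | P0:S(89), P1:S(89), P2:S(89), P3:S(89) | bus: none
[20] P1: load  L3 | P0:S(87), P1:S(87), P2:I, P3:S(87) | bus: none
[21] P3: store L2 := 13 | P0:I, P1:I, P2:I, P3:M(13) | bus: BusRdX,Flush
[22] P3: load  L2 | P0:I, P1:I, P2:I, P3:M(13) | bus: none
[23] P3: load  L1 | P0:S(89), P1:S(89), P2:S(89), P3:S(89) | bus: none
[24] P2: store L3 := 76 | P0:I, P1:I, P2:M(76), P3:I | bus: BusRdX
[25] P3: load  L1 | P0:S(89), P1:S(89), P2:S(89), P3:S(89) | bus: none
[26] P1: load  L3 | P0:I, P1:S(76), P2:S(76), P3:I | bus: BusRd,Flush
[27] P2: store L0 := 54 | P0:I, P1:I, P2:M(54), P3:I | bus: BusRdX
[28] P0: load  L0 | P0:S(54), P1:I, P2:S(54), P3:I | bus: BusRd,Flush
[29] P3: store L2 := 82 | P0:I, P1:I, P2:I, P3:M(82) | bus: none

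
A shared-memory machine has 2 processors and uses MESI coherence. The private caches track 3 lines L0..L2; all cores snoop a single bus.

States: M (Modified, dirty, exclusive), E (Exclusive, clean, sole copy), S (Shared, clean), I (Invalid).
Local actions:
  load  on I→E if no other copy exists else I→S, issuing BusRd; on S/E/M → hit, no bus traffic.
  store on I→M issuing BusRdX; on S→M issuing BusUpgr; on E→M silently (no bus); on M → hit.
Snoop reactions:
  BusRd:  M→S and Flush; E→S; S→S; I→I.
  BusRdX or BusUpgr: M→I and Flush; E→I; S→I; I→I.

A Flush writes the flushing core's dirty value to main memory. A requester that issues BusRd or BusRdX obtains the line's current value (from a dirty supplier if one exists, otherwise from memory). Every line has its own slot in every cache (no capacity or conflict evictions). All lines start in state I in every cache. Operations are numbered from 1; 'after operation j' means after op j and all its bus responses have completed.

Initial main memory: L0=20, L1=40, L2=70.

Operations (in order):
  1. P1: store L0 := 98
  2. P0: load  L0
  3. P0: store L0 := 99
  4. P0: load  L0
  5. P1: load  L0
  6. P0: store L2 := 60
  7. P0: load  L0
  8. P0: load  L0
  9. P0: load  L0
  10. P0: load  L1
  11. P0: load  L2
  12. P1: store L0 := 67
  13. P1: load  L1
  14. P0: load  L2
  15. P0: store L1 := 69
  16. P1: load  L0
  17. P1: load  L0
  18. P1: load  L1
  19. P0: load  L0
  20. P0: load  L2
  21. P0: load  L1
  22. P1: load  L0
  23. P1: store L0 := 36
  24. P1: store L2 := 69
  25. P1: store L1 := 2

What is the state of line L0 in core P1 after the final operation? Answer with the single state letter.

state = M

step 1: P1: store L0 := 98  ⟶  IM  (L0)  txn=BusRdX  M[L0]=20
step 2: P0: load  L0  ⟶  SS  (L0)  txn=BusRd+Flush  M[L0]=98
step 3: P0: store L0 := 99  ⟶  MI  (L0)  txn=BusUpgr  M[L0]=98
step 4: P0: load  L0  ⟶  MI  (L0)  txn=∅  M[L0]=98
step 5: P1: load  L0  ⟶  SS  (L0)  txn=BusRd+Flush  M[L0]=99
step 6: P0: store L2 := 60  ⟶  MI  (L2)  txn=BusRdX  M[L2]=70
step 7: P0: load  L0  ⟶  SS  (L0)  txn=∅  M[L0]=99
step 8: P0: load  L0  ⟶  SS  (L0)  txn=∅  M[L0]=99
step 9: P0: load  L0  ⟶  SS  (L0)  txn=∅  M[L0]=99
step 10: P0: load  L1  ⟶  EI  (L1)  txn=BusRd  M[L1]=40
step 11: P0: load  L2  ⟶  MI  (L2)  txn=∅  M[L2]=70
step 12: P1: store L0 := 67  ⟶  IM  (L0)  txn=BusUpgr  M[L0]=99
step 13: P1: load  L1  ⟶  SS  (L1)  txn=BusRd  M[L1]=40
step 14: P0: load  L2  ⟶  MI  (L2)  txn=∅  M[L2]=70
step 15: P0: store L1 := 69  ⟶  MI  (L1)  txn=BusUpgr  M[L1]=40
step 16: P1: load  L0  ⟶  IM  (L0)  txn=∅  M[L0]=99
step 17: P1: load  L0  ⟶  IM  (L0)  txn=∅  M[L0]=99
step 18: P1: load  L1  ⟶  SS  (L1)  txn=BusRd+Flush  M[L1]=69
step 19: P0: load  L0  ⟶  SS  (L0)  txn=BusRd+Flush  M[L0]=67
step 20: P0: load  L2  ⟶  MI  (L2)  txn=∅  M[L2]=70
step 21: P0: load  L1  ⟶  SS  (L1)  txn=∅  M[L1]=69
step 22: P1: load  L0  ⟶  SS  (L0)  txn=∅  M[L0]=67
step 23: P1: store L0 := 36  ⟶  IM  (L0)  txn=BusUpgr  M[L0]=67
step 24: P1: store L2 := 69  ⟶  IM  (L2)  txn=BusRdX+Flush  M[L2]=60
step 25: P1: store L1 := 2  ⟶  IM  (L1)  txn=BusUpgr  M[L1]=69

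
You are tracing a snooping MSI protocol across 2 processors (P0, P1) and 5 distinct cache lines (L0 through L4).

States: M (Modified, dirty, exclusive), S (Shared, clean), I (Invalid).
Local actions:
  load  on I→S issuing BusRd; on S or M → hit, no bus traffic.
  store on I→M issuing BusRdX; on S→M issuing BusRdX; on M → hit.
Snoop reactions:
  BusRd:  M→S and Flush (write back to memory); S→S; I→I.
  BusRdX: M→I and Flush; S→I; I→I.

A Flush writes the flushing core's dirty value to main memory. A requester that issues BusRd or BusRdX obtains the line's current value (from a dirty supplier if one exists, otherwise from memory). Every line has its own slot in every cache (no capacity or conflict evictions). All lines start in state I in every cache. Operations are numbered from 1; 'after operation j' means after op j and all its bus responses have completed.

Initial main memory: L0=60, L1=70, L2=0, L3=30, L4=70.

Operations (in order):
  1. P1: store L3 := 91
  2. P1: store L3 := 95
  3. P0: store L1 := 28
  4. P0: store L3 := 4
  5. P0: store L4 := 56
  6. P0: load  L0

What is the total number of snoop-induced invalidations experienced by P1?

1. P1: store L3 := 91  bus=[BusRdX]  L3: P0=I P1=M  mem[L3]=30
2. P1: store L3 := 95  bus=[-]  L3: P0=I P1=M  mem[L3]=30
3. P0: store L1 := 28  bus=[BusRdX]  L1: P0=M P1=I  mem[L1]=70
4. P0: store L3 := 4  bus=[BusRdX,Flush]  L3: P0=M P1=I  mem[L3]=95
5. P0: store L4 := 56  bus=[BusRdX]  L4: P0=M P1=I  mem[L4]=70
6. P0: load  L0  bus=[BusRd]  L0: P0=S P1=I  mem[L0]=60

invalidations = 1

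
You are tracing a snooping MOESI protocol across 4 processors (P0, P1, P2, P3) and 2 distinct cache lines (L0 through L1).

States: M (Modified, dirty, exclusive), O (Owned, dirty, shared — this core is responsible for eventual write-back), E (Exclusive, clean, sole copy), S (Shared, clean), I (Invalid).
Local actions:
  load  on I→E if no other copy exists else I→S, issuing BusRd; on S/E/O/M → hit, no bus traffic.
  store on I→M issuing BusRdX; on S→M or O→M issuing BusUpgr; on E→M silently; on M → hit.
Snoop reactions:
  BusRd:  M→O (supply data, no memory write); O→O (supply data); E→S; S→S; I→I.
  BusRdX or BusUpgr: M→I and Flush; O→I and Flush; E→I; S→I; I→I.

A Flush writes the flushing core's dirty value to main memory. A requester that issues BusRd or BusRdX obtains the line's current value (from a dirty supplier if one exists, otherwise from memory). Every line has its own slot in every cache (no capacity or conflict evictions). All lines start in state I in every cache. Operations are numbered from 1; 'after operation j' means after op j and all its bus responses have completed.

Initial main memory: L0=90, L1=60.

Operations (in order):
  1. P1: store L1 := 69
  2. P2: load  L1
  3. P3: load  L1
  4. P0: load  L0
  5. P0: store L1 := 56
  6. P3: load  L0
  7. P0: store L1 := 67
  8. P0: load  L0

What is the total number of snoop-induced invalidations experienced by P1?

invalidations = 1

step 1: P1: store L1 := 69  ⟶  IMII  (L1)  txn=BusRdX  M[L1]=60
step 2: P2: load  L1  ⟶  IOSI  (L1)  txn=BusRd  M[L1]=60
step 3: P3: load  L1  ⟶  IOSS  (L1)  txn=BusRd  M[L1]=60
step 4: P0: load  L0  ⟶  EIII  (L0)  txn=BusRd  M[L0]=90
step 5: P0: store L1 := 56  ⟶  MIII  (L1)  txn=BusRdX+Flush  M[L1]=69
step 6: P3: load  L0  ⟶  SIIS  (L0)  txn=BusRd  M[L0]=90
step 7: P0: store L1 := 67  ⟶  MIII  (L1)  txn=∅  M[L1]=69
step 8: P0: load  L0  ⟶  SIIS  (L0)  txn=∅  M[L0]=90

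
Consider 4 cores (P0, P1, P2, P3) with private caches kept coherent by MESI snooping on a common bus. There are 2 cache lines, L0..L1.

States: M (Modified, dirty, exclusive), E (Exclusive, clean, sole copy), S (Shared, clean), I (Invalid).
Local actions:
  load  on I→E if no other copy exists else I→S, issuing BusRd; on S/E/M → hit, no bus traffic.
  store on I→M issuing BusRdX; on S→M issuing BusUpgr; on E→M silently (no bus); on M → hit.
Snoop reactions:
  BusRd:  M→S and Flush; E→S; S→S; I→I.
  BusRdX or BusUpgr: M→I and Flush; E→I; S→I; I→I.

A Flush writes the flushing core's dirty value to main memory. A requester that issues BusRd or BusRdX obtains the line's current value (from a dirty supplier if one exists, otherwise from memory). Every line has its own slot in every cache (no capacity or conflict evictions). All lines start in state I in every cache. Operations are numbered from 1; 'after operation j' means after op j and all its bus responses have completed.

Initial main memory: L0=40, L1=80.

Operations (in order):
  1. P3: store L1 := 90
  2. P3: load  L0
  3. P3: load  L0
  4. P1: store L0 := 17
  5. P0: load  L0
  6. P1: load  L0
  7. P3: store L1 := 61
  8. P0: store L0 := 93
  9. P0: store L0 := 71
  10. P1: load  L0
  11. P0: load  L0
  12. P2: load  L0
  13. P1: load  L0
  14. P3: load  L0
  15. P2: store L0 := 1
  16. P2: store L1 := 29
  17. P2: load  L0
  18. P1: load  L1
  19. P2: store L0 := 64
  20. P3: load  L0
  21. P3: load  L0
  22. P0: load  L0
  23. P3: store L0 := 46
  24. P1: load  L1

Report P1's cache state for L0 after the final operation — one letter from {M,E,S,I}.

state = I

step 1: P3: store L1 := 90  ⟶  IIIM  (L1)  txn=BusRdX  M[L1]=80
step 2: P3: load  L0  ⟶  IIIE  (L0)  txn=BusRd  M[L0]=40
step 3: P3: load  L0  ⟶  IIIE  (L0)  txn=∅  M[L0]=40
step 4: P1: store L0 := 17  ⟶  IMII  (L0)  txn=BusRdX  M[L0]=40
step 5: P0: load  L0  ⟶  SSII  (L0)  txn=BusRd+Flush  M[L0]=17
step 6: P1: load  L0  ⟶  SSII  (L0)  txn=∅  M[L0]=17
step 7: P3: store L1 := 61  ⟶  IIIM  (L1)  txn=∅  M[L1]=80
step 8: P0: store L0 := 93  ⟶  MIII  (L0)  txn=BusUpgr  M[L0]=17
step 9: P0: store L0 := 71  ⟶  MIII  (L0)  txn=∅  M[L0]=17
step 10: P1: load  L0  ⟶  SSII  (L0)  txn=BusRd+Flush  M[L0]=71
step 11: P0: load  L0  ⟶  SSII  (L0)  txn=∅  M[L0]=71
step 12: P2: load  L0  ⟶  SSSI  (L0)  txn=BusRd  M[L0]=71
step 13: P1: load  L0  ⟶  SSSI  (L0)  txn=∅  M[L0]=71
step 14: P3: load  L0  ⟶  SSSS  (L0)  txn=BusRd  M[L0]=71
step 15: P2: store L0 := 1  ⟶  IIMI  (L0)  txn=BusUpgr  M[L0]=71
step 16: P2: store L1 := 29  ⟶  IIMI  (L1)  txn=BusRdX+Flush  M[L1]=61
step 17: P2: load  L0  ⟶  IIMI  (L0)  txn=∅  M[L0]=71
step 18: P1: load  L1  ⟶  ISSI  (L1)  txn=BusRd+Flush  M[L1]=29
step 19: P2: store L0 := 64  ⟶  IIMI  (L0)  txn=∅  M[L0]=71
step 20: P3: load  L0  ⟶  IISS  (L0)  txn=BusRd+Flush  M[L0]=64
step 21: P3: load  L0  ⟶  IISS  (L0)  txn=∅  M[L0]=64
step 22: P0: load  L0  ⟶  SISS  (L0)  txn=BusRd  M[L0]=64
step 23: P3: store L0 := 46  ⟶  IIIM  (L0)  txn=BusUpgr  M[L0]=64
step 24: P1: load  L1  ⟶  ISSI  (L1)  txn=∅  M[L1]=29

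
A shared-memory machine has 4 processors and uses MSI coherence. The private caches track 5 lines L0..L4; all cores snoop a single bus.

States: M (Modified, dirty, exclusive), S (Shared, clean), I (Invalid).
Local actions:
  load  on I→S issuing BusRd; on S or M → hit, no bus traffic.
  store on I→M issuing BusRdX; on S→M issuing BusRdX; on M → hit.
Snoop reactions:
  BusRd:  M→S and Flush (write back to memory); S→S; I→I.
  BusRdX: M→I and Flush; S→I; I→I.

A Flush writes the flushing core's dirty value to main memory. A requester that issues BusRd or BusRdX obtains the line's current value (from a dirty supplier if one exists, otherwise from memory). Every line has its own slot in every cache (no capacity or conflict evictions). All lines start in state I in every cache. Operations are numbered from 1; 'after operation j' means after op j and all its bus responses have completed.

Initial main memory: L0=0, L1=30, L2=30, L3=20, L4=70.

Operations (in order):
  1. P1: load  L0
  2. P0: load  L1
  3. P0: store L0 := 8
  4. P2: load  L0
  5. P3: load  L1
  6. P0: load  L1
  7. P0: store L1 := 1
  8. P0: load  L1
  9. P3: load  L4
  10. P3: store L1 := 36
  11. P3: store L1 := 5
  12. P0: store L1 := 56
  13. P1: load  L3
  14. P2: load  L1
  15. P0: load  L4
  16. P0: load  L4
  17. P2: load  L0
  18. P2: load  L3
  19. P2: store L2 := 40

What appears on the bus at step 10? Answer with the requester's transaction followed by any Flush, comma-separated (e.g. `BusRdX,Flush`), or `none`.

1. P1: load  L0  bus=[BusRd]  L0: P0=I P1=S P2=I P3=I  mem[L0]=0
2. P0: load  L1  bus=[BusRd]  L1: P0=S P1=I P2=I P3=I  mem[L1]=30
3. P0: store L0 := 8  bus=[BusRdX]  L0: P0=M P1=I P2=I P3=I  mem[L0]=0
4. P2: load  L0  bus=[BusRd,Flush]  L0: P0=S P1=I P2=S P3=I  mem[L0]=8
5. P3: load  L1  bus=[BusRd]  L1: P0=S P1=I P2=I P3=S  mem[L1]=30
6. P0: load  L1  bus=[-]  L1: P0=S P1=I P2=I P3=S  mem[L1]=30
7. P0: store L1 := 1  bus=[BusRdX]  L1: P0=M P1=I P2=I P3=I  mem[L1]=30
8. P0: load  L1  bus=[-]  L1: P0=M P1=I P2=I P3=I  mem[L1]=30
9. P3: load  L4  bus=[BusRd]  L4: P0=I P1=I P2=I P3=S  mem[L4]=70
10. P3: store L1 := 36  bus=[BusRdX,Flush]  L1: P0=I P1=I P2=I P3=M  mem[L1]=1
11. P3: store L1 := 5  bus=[-]  L1: P0=I P1=I P2=I P3=M  mem[L1]=1
12. P0: store L1 := 56  bus=[BusRdX,Flush]  L1: P0=M P1=I P2=I P3=I  mem[L1]=5
13. P1: load  L3  bus=[BusRd]  L3: P0=I P1=S P2=I P3=I  mem[L3]=20
14. P2: load  L1  bus=[BusRd,Flush]  L1: P0=S P1=I P2=S P3=I  mem[L1]=56
15. P0: load  L4  bus=[BusRd]  L4: P0=S P1=I P2=I P3=S  mem[L4]=70
16. P0: load  L4  bus=[-]  L4: P0=S P1=I P2=I P3=S  mem[L4]=70
17. P2: load  L0  bus=[-]  L0: P0=S P1=I P2=S P3=I  mem[L0]=8
18. P2: load  L3  bus=[BusRd]  L3: P0=I P1=S P2=S P3=I  mem[L3]=20
19. P2: store L2 := 40  bus=[BusRdX]  L2: P0=I P1=I P2=M P3=I  mem[L2]=30

bus = BusRdX,Flush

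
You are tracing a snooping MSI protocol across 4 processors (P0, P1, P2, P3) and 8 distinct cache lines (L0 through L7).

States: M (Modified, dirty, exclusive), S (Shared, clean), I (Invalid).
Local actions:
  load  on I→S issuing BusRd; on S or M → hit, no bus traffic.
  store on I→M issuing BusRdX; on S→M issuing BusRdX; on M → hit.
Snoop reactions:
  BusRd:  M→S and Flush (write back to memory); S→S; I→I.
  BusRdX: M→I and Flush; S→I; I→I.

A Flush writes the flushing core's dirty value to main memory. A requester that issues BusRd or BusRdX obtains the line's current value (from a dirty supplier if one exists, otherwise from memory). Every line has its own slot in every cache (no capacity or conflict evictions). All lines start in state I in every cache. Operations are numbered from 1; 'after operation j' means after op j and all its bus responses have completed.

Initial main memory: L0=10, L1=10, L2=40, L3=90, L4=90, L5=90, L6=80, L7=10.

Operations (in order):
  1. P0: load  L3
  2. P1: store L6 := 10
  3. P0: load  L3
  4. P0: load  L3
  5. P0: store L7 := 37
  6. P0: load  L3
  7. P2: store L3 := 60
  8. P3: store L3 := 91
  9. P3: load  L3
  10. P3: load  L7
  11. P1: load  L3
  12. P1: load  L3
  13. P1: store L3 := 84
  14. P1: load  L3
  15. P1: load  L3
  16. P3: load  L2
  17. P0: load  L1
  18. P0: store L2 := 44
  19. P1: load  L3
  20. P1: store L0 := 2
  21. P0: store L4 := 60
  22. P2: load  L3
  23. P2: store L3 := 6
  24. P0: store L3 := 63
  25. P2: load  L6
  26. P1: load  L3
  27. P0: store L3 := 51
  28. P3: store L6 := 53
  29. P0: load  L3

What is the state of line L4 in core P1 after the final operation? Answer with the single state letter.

  op1 P0: load  L3 → S/I/I/I on L3; bus BusRd; mem=90
  op2 P1: store L6 := 10 → I/M/I/I on L6; bus BusRdX; mem=80
  op3 P0: load  L3 → S/I/I/I on L3; bus (none); mem=90
  op4 P0: load  L3 → S/I/I/I on L3; bus (none); mem=90
  op5 P0: store L7 := 37 → M/I/I/I on L7; bus BusRdX; mem=10
  op6 P0: load  L3 → S/I/I/I on L3; bus (none); mem=90
  op7 P2: store L3 := 60 → I/I/M/I on L3; bus BusRdX; mem=90
  op8 P3: store L3 := 91 → I/I/I/M on L3; bus BusRdX Flush; mem=60
  op9 P3: load  L3 → I/I/I/M on L3; bus (none); mem=60
  op10 P3: load  L7 → S/I/I/S on L7; bus BusRd Flush; mem=37
  op11 P1: load  L3 → I/S/I/S on L3; bus BusRd Flush; mem=91
  op12 P1: load  L3 → I/S/I/S on L3; bus (none); mem=91
  op13 P1: store L3 := 84 → I/M/I/I on L3; bus BusRdX; mem=91
  op14 P1: load  L3 → I/M/I/I on L3; bus (none); mem=91
  op15 P1: load  L3 → I/M/I/I on L3; bus (none); mem=91
  op16 P3: load  L2 → I/I/I/S on L2; bus BusRd; mem=40
  op17 P0: load  L1 → S/I/I/I on L1; bus BusRd; mem=10
  op18 P0: store L2 := 44 → M/I/I/I on L2; bus BusRdX; mem=40
  op19 P1: load  L3 → I/M/I/I on L3; bus (none); mem=91
  op20 P1: store L0 := 2 → I/M/I/I on L0; bus BusRdX; mem=10
  op21 P0: store L4 := 60 → M/I/I/I on L4; bus BusRdX; mem=90
  op22 P2: load  L3 → I/S/S/I on L3; bus BusRd Flush; mem=84
  op23 P2: store L3 := 6 → I/I/M/I on L3; bus BusRdX; mem=84
  op24 P0: store L3 := 63 → M/I/I/I on L3; bus BusRdX Flush; mem=6
  op25 P2: load  L6 → I/S/S/I on L6; bus BusRd Flush; mem=10
  op26 P1: load  L3 → S/S/I/I on L3; bus BusRd Flush; mem=63
  op27 P0: store L3 := 51 → M/I/I/I on L3; bus BusRdX; mem=63
  op28 P3: store L6 := 53 → I/I/I/M on L6; bus BusRdX; mem=10
  op29 P0: load  L3 → M/I/I/I on L3; bus (none); mem=63

state = I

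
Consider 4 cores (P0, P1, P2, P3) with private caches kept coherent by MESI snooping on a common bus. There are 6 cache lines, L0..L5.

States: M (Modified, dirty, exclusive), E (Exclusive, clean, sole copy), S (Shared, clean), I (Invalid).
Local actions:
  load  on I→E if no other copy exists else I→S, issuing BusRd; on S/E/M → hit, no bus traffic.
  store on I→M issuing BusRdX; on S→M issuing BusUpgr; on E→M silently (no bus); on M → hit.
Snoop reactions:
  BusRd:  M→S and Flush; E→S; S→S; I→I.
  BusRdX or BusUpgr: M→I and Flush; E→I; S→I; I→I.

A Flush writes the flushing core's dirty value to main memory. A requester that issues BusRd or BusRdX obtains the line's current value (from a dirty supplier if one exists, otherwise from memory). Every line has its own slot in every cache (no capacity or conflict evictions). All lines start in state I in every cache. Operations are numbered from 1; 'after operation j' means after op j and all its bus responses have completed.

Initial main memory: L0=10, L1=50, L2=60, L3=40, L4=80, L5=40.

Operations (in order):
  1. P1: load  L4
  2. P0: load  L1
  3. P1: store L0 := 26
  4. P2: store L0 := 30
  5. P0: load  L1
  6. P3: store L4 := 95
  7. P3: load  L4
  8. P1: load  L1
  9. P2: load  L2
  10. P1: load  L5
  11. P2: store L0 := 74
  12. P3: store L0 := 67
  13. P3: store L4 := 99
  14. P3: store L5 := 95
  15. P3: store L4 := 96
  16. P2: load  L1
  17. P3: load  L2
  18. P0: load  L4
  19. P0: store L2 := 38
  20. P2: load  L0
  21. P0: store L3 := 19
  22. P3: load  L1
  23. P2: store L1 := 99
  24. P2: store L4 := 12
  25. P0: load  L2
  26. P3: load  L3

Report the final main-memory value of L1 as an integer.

step 1: P1: load  L4  ⟶  IEII  (L4)  txn=BusRd  M[L4]=80
step 2: P0: load  L1  ⟶  EIII  (L1)  txn=BusRd  M[L1]=50
step 3: P1: store L0 := 26  ⟶  IMII  (L0)  txn=BusRdX  M[L0]=10
step 4: P2: store L0 := 30  ⟶  IIMI  (L0)  txn=BusRdX+Flush  M[L0]=26
step 5: P0: load  L1  ⟶  EIII  (L1)  txn=∅  M[L1]=50
step 6: P3: store L4 := 95  ⟶  IIIM  (L4)  txn=BusRdX  M[L4]=80
step 7: P3: load  L4  ⟶  IIIM  (L4)  txn=∅  M[L4]=80
step 8: P1: load  L1  ⟶  SSII  (L1)  txn=BusRd  M[L1]=50
step 9: P2: load  L2  ⟶  IIEI  (L2)  txn=BusRd  M[L2]=60
step 10: P1: load  L5  ⟶  IEII  (L5)  txn=BusRd  M[L5]=40
step 11: P2: store L0 := 74  ⟶  IIMI  (L0)  txn=∅  M[L0]=26
step 12: P3: store L0 := 67  ⟶  IIIM  (L0)  txn=BusRdX+Flush  M[L0]=74
step 13: P3: store L4 := 99  ⟶  IIIM  (L4)  txn=∅  M[L4]=80
step 14: P3: store L5 := 95  ⟶  IIIM  (L5)  txn=BusRdX  M[L5]=40
step 15: P3: store L4 := 96  ⟶  IIIM  (L4)  txn=∅  M[L4]=80
step 16: P2: load  L1  ⟶  SSSI  (L1)  txn=BusRd  M[L1]=50
step 17: P3: load  L2  ⟶  IISS  (L2)  txn=BusRd  M[L2]=60
step 18: P0: load  L4  ⟶  SIIS  (L4)  txn=BusRd+Flush  M[L4]=96
step 19: P0: store L2 := 38  ⟶  MIII  (L2)  txn=BusRdX  M[L2]=60
step 20: P2: load  L0  ⟶  IISS  (L0)  txn=BusRd+Flush  M[L0]=67
step 21: P0: store L3 := 19  ⟶  MIII  (L3)  txn=BusRdX  M[L3]=40
step 22: P3: load  L1  ⟶  SSSS  (L1)  txn=BusRd  M[L1]=50
step 23: P2: store L1 := 99  ⟶  IIMI  (L1)  txn=BusUpgr  M[L1]=50
step 24: P2: store L4 := 12  ⟶  IIMI  (L4)  txn=BusRdX  M[L4]=96
step 25: P0: load  L2  ⟶  MIII  (L2)  txn=∅  M[L2]=60
step 26: P3: load  L3  ⟶  SIIS  (L3)  txn=BusRd+Flush  M[L3]=19

memory[L1] = 50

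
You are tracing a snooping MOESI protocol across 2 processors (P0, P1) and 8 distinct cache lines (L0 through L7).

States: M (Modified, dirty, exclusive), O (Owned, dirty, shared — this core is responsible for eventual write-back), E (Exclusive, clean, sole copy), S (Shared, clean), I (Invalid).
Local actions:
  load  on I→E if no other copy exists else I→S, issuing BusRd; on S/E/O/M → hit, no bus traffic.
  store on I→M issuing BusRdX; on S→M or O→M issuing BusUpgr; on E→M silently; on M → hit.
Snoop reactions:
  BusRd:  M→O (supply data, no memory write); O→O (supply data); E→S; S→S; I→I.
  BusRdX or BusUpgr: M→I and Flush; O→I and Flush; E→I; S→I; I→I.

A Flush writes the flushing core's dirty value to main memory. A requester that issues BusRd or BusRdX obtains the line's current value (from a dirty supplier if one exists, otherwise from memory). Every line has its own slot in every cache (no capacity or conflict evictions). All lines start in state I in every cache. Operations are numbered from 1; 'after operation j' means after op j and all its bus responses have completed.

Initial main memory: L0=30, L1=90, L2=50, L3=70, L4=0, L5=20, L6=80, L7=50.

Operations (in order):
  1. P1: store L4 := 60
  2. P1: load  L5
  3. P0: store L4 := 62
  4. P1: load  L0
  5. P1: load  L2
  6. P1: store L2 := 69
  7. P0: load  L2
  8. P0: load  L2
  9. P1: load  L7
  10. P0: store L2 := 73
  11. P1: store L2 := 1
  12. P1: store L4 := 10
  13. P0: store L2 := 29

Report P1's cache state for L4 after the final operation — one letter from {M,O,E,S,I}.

[1] P1: store L4 := 60 | P0:I, P1:M(60) | bus: BusRdX
[2] P1: load  L5 | P0:I, P1:E(20) | bus: BusRd
[3] P0: store L4 := 62 | P0:M(62), P1:I | bus: BusRdX,Flush
[4] P1: load  L0 | P0:I, P1:E(30) | bus: BusRd
[5] P1: load  L2 | P0:I, P1:E(50) | bus: BusRd
[6] P1: store L2 := 69 | P0:I, P1:M(69) | bus: none
[7] P0: load  L2 | P0:S(69), P1:O(69) | bus: BusRd
[8] P0: load  L2 | P0:S(69), P1:O(69) | bus: none
[9] P1: load  L7 | P0:I, P1:E(50) | bus: BusRd
[10] P0: store L2 := 73 | P0:M(73), P1:I | bus: BusUpgr,Flush
[11] P1: store L2 := 1 | P0:I, P1:M(1) | bus: BusRdX,Flush
[12] P1: store L4 := 10 | P0:I, P1:M(10) | bus: BusRdX,Flush
[13] P0: store L2 := 29 | P0:M(29), P1:I | bus: BusRdX,Flush

state = M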